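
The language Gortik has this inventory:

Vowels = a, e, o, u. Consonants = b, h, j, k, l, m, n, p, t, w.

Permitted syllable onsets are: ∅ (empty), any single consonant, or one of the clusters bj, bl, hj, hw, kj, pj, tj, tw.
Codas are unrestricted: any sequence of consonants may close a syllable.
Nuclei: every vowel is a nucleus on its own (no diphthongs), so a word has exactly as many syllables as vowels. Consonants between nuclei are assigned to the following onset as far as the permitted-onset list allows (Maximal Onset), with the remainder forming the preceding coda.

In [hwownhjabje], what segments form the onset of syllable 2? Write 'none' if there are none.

Vowels present: o, a, e; each is a nucleus, giving 3 syllables.
V1 /o/ – V2 /a/: /wnhj/ splits as /wn/ + /hj/ (/hj/ is the longest suffix that is a licit onset).
V2 /a/ – V3 /e/: cluster /bj/ — /bj/ is itself a permitted onset, so the whole cluster goes right; preceding coda = ∅.
So the parse is hwown.hja.bje.
Syllable 2 is /hja/: onset /hj/, nucleus /a/, coda ∅.

hj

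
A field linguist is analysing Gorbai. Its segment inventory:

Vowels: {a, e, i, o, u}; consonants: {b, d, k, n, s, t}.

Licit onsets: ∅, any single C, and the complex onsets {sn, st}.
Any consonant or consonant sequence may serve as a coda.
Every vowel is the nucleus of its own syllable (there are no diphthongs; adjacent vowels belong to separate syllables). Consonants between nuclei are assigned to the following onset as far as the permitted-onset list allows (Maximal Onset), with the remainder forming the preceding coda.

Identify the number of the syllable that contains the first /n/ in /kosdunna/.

2

Nuclei (vowels): o, u, a → 3 syllables.
Between /o/ (V1) and /u/ (V2): /sd/ splits as /s/ + /d/ (/d/ is the longest suffix that is a licit onset).
Between /u/ (V2) and /a/ (V3): /nn/ — longest licit onset from the right is /n/, leaving /n/ as coda.
Result: kos.dun.na.
The first /n/ is in the coda of syllable 2 (/dun/).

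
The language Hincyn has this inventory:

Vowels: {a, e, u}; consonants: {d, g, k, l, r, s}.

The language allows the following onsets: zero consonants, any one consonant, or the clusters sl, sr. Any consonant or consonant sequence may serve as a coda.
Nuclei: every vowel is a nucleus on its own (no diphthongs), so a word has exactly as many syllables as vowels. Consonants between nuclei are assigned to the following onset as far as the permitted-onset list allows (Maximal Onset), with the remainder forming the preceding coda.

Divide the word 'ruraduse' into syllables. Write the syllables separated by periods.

ru.ra.du.se

Vowels present: u, a, u, e; each is a nucleus, giving 4 syllables.
Between /u/ (V1) and /a/ (V2): /r/ is a single consonant, so it becomes the next onset.
Between /a/ (V2) and /u/ (V3): /d/ is a single consonant, so it becomes the next onset.
Between /u/ (V3) and /e/ (V4): /s/ is a single consonant, so it becomes the next onset.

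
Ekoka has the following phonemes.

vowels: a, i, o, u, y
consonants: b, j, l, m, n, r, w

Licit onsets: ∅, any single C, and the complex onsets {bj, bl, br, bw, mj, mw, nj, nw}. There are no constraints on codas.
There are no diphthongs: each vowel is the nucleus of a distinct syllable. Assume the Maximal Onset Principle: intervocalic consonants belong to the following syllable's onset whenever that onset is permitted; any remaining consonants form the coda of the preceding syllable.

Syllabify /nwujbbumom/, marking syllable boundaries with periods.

nwujb.bu.mom

Vowels present: u, u, o; each is a nucleus, giving 3 syllables.
σ1/σ2 boundary: /jbb/ — longest licit onset from the right is /b/, leaving /jb/ as coda.
σ2/σ3 boundary: /m/ is a single consonant, so it becomes the next onset.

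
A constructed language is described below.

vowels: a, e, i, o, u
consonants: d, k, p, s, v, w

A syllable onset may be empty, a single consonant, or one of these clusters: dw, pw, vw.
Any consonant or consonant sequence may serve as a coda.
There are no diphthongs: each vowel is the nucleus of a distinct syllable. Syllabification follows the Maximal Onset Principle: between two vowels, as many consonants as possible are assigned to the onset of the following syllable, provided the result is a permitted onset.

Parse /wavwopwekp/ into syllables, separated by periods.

wa.vwo.pwekp

Nuclei (vowels): a, o, e → 3 syllables.
σ1/σ2 boundary: cluster /vw/ — /vw/ is itself a permitted onset, so the whole cluster goes right; preceding coda = ∅.
σ2/σ3 boundary: /pw/ is a licit onset in full, so it all attaches to the next syllable.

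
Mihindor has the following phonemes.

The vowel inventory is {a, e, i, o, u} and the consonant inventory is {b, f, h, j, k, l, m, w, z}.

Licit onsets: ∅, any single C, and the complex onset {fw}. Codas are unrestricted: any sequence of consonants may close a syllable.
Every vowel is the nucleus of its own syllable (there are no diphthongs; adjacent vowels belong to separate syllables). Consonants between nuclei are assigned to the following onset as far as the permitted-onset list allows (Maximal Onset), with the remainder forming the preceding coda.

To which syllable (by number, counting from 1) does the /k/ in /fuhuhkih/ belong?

Vowels present: u, u, i; each is a nucleus, giving 3 syllables.
V1 /u/ – V2 /u/: /h/ → onset of the next syllable (single consonants are always licit onsets).
V2 /u/ – V3 /i/: /hk/ — longest licit onset from the right is /k/, leaving /h/ as coda.
Syllabification: fu.huh.kih.
The /k/ is in the onset of syllable 3 (/kih/).

3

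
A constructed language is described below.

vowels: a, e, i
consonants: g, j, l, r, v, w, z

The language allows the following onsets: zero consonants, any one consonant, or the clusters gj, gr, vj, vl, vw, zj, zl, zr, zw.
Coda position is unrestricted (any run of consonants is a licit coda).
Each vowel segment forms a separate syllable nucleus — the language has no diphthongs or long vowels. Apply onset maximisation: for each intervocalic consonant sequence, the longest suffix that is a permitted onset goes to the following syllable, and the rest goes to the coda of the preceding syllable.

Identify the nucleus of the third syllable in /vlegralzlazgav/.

a

The vowels are e, a, a, a — 4 nuclei, so 4 syllables.
The third nucleus (vowel 3 from the left) is /a/.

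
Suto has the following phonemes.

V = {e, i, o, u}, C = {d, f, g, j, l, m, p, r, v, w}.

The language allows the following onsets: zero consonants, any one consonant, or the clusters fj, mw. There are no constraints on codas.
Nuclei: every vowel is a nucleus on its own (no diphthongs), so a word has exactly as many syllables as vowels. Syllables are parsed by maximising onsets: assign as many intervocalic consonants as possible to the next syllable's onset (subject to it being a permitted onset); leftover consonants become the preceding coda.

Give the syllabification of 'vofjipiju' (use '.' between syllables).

Vowels present: o, i, i, u; each is a nucleus, giving 4 syllables.
V1 /o/ – V2 /i/: /fj/ is a licit onset in full, so it all attaches to the next syllable.
V2 /i/ – V3 /i/: /p/ is a single consonant, so it becomes the next onset.
V3 /i/ – V4 /u/: /j/ → onset of the next syllable (single consonants are always licit onsets).

vo.fji.pi.ju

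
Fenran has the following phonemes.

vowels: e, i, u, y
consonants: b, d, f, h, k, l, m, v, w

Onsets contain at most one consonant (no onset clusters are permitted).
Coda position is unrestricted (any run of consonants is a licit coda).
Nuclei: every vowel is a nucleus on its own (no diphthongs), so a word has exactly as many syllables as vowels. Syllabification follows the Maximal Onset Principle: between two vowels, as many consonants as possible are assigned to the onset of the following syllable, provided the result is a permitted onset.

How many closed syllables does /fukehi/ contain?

0

Nuclei (vowels): u, e, i → 3 syllables.
/u…e/ gap (V1→V2): /k/ is a single consonant, so it becomes the next onset.
/e…i/ gap (V2→V3): /h/ → onset of the next syllable (single consonants are always licit onsets).
So the parse is fu.ke.hi.
Classifying each syllable: /fu/ (open), /ke/ (open), /hi/ (open).
Closed syllables: 0.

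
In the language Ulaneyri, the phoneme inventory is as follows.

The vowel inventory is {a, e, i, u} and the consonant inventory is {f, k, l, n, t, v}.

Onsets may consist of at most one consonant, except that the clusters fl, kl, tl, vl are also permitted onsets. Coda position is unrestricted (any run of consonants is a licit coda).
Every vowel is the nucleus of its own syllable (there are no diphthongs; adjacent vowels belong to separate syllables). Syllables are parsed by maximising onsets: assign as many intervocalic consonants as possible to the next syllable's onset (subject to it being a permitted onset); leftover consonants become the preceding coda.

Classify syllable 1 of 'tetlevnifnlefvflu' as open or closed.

Nuclei (vowels): e, e, i, e, u → 5 syllables.
/e…e/ gap (V1→V2): /tl/ is a licit onset in full, so it all attaches to the next syllable.
/e…i/ gap (V2→V3): /vn/; trying suffixes from longest down, /n/ is the first permitted one, so coda /v/ | onset /n/.
/i…e/ gap (V3→V4): /fnl/ splits as /fn/ + /l/ (/l/ is the longest suffix that is a licit onset).
/e…u/ gap (V4→V5): /fvfl/ — longest licit onset from the right is /fl/, leaving /fv/ as coda.
Syllabification: te.tlev.nifn.lefv.flu.
Syllable 1 is /te/; it ends in its nucleus with no coda, so it is open.

open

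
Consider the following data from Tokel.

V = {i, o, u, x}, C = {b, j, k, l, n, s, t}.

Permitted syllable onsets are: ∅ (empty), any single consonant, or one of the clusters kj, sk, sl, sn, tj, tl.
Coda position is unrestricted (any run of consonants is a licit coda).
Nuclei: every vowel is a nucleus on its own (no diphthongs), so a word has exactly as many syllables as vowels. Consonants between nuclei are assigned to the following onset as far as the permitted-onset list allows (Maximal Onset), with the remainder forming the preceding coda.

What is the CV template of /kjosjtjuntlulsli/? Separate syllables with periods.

CCVCC.CCVC.CCVC.CCV

The vowels are o, u, u, i — 4 nuclei, so 4 syllables.
/o…u/ gap (V1→V2): /sjtj/ splits as /sj/ + /tj/ (/tj/ is the longest suffix that is a licit onset).
/u…u/ gap (V2→V3): /ntl/ splits as /n/ + /tl/ (/tl/ is the longest suffix that is a licit onset).
/u…i/ gap (V3→V4): /lsl/; trying suffixes from longest down, /sl/ is the first permitted one, so coda /l/ | onset /sl/.
Result: kjosj.tjun.tlul.sli.
Mapping each syllable to C/V: /kjosj/ → CCVCC, /tjun/ → CCVC, /tlul/ → CCVC, /sli/ → CCV.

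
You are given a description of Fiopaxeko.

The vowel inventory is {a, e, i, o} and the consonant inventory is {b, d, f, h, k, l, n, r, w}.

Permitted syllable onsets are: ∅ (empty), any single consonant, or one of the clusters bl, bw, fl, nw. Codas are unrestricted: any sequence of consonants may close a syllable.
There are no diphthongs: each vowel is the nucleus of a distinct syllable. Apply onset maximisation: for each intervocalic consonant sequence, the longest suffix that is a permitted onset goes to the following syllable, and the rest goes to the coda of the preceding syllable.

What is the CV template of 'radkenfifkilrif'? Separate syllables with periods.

CVC.CVC.CVC.CVC.CVC

The vowels are a, e, i, i, i — 5 nuclei, so 5 syllables.
σ1/σ2 boundary: cluster /dk/ — the longest permitted-onset suffix is /k/; onset = /k/, preceding coda = /d/.
σ2/σ3 boundary: /nf/ — longest licit onset from the right is /f/, leaving /n/ as coda.
σ3/σ4 boundary: cluster /fk/ — the longest permitted-onset suffix is /k/; onset = /k/, preceding coda = /f/.
σ4/σ5 boundary: cluster /lr/ — the longest permitted-onset suffix is /r/; onset = /r/, preceding coda = /l/.
Putting it together: rad.ken.fif.kil.rif.
Mapping each syllable to C/V: /rad/ → CVC, /ken/ → CVC, /fif/ → CVC, /kil/ → CVC, /rif/ → CVC.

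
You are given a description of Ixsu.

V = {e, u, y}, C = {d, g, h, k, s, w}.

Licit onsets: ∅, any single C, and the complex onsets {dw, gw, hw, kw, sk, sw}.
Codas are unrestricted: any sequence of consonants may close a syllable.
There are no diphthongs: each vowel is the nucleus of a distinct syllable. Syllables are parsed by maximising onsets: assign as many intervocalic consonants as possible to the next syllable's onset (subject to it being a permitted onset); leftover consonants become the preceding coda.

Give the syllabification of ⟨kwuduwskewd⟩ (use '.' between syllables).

Nuclei (vowels): u, u, e → 3 syllables.
Between /u/ (V1) and /u/ (V2): /d/ is a single consonant, so it becomes the next onset.
Between /u/ (V2) and /e/ (V3): cluster /wsk/ — the longest permitted-onset suffix is /sk/; onset = /sk/, preceding coda = /w/.

kwu.duw.skewd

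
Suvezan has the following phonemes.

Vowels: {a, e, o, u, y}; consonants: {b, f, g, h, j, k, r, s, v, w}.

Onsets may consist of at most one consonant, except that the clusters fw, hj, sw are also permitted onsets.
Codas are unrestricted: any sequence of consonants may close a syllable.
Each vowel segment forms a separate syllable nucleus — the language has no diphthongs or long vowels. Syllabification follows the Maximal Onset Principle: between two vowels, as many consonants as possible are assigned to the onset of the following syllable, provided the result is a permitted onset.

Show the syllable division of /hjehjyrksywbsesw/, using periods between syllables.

hje.hjyrk.sywb.sesw

Vowels present: e, y, y, e; each is a nucleus, giving 4 syllables.
/e…y/ gap (V1→V2): cluster /hj/ — /hj/ is itself a permitted onset, so the whole cluster goes right; preceding coda = ∅.
/y…y/ gap (V2→V3): /rks/; trying suffixes from longest down, /s/ is the first permitted one, so coda /rk/ | onset /s/.
/y…e/ gap (V3→V4): /wbs/ splits as /wb/ + /s/ (/s/ is the longest suffix that is a licit onset).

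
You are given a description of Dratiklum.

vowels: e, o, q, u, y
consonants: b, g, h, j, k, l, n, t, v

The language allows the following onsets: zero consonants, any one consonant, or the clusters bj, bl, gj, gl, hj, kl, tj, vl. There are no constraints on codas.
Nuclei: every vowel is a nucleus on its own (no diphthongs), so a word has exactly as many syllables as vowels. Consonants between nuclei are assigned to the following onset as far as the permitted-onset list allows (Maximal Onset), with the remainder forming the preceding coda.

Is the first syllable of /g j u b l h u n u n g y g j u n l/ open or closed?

Nuclei (vowels): u, u, u, y, u → 5 syllables.
/u…u/ gap (V1→V2): /blh/ splits as /bl/ + /h/ (/h/ is the longest suffix that is a licit onset).
/u…u/ gap (V2→V3): /n/ is a single consonant, so it becomes the next onset.
/u…y/ gap (V3→V4): /ng/; trying suffixes from longest down, /g/ is the first permitted one, so coda /n/ | onset /g/.
/y…u/ gap (V4→V5): cluster /gj/ — /gj/ is itself a permitted onset, so the whole cluster goes right; preceding coda = ∅.
So the parse is gjubl.hu.nun.gy.gjunl.
Syllable 1 is /gjubl/ with coda /bl/, so it is closed.

closed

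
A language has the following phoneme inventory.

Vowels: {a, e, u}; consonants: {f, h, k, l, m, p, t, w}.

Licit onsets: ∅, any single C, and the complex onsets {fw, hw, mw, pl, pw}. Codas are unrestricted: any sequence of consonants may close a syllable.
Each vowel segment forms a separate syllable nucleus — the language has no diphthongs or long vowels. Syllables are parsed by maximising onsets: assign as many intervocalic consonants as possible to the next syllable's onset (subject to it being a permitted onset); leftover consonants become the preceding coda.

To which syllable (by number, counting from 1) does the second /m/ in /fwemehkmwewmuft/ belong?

The vowels are e, e, e, u — 4 nuclei, so 4 syllables.
σ1/σ2 boundary: /m/ is a single consonant, so it becomes the next onset.
σ2/σ3 boundary: /hkmw/ splits as /hk/ + /mw/ (/mw/ is the longest suffix that is a licit onset).
σ3/σ4 boundary: /wm/ splits as /w/ + /m/ (/m/ is the longest suffix that is a licit onset).
Putting it together: fwe.mehk.mwew.muft.
The second /m/ is in the onset of syllable 3 (/mwew/).

3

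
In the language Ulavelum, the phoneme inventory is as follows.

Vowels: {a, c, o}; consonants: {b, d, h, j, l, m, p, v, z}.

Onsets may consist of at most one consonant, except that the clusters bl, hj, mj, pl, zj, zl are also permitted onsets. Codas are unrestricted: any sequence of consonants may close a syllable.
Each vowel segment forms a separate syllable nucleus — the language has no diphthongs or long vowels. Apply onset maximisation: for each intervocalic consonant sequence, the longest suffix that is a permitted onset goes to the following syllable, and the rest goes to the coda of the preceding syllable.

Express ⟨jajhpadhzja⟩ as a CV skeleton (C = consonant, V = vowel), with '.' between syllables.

Nuclei (vowels): a, a, a → 3 syllables.
/a…a/ gap (V1→V2): /jhp/ splits as /jh/ + /p/ (/p/ is the longest suffix that is a licit onset).
/a…a/ gap (V2→V3): /dhzj/; trying suffixes from longest down, /zj/ is the first permitted one, so coda /dh/ | onset /zj/.
Syllabification: jajh.padh.zja.
Mapping each syllable to C/V: /jajh/ → CVCC, /padh/ → CVCC, /zja/ → CCV.

CVCC.CVCC.CCV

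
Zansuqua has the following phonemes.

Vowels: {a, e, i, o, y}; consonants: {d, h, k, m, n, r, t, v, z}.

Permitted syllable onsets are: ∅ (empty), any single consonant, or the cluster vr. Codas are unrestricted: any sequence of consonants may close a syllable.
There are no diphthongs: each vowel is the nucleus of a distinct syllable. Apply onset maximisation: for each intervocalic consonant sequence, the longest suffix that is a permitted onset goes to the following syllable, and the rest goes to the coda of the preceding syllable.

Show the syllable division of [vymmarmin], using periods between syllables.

vym.mar.min

The vowels are y, a, i — 3 nuclei, so 3 syllables.
V1 /y/ – V2 /a/: /mm/ splits as /m/ + /m/ (/m/ is the longest suffix that is a licit onset).
V2 /a/ – V3 /i/: /rm/; trying suffixes from longest down, /m/ is the first permitted one, so coda /r/ | onset /m/.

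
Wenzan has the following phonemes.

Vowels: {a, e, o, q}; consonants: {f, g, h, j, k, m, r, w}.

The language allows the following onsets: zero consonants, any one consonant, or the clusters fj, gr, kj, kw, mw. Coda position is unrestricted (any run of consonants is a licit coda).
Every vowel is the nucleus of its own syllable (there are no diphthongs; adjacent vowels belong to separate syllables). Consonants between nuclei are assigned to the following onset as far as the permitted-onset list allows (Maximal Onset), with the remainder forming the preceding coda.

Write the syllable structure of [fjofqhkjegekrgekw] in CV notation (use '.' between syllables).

CCV.CVC.CCV.CVCC.CVCC

The vowels are o, q, e, e, e — 5 nuclei, so 5 syllables.
Between /o/ (V1) and /q/ (V2): /f/ is a single consonant, so it becomes the next onset.
Between /q/ (V2) and /e/ (V3): /hkj/; trying suffixes from longest down, /kj/ is the first permitted one, so coda /h/ | onset /kj/.
Between /e/ (V3) and /e/ (V4): /g/ is a single consonant, so it becomes the next onset.
Between /e/ (V4) and /e/ (V5): /krg/ splits as /kr/ + /g/ (/g/ is the longest suffix that is a licit onset).
Putting it together: fjo.fqh.kje.gekr.gekw.
Mapping each syllable to C/V: /fjo/ → CCV, /fqh/ → CVC, /kje/ → CCV, /gekr/ → CVCC, /gekw/ → CVCC.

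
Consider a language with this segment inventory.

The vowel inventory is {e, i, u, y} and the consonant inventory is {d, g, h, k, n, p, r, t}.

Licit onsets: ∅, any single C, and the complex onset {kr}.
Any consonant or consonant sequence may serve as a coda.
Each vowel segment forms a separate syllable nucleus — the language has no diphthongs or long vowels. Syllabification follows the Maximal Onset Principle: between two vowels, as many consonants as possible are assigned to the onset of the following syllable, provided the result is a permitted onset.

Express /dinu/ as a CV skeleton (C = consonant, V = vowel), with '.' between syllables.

CV.CV

The vowels are i, u — 2 nuclei, so 2 syllables.
/i…u/ gap (V1→V2): /n/ is a single consonant, so it becomes the next onset.
So the parse is di.nu.
Mapping each syllable to C/V: /di/ → CV, /nu/ → CV.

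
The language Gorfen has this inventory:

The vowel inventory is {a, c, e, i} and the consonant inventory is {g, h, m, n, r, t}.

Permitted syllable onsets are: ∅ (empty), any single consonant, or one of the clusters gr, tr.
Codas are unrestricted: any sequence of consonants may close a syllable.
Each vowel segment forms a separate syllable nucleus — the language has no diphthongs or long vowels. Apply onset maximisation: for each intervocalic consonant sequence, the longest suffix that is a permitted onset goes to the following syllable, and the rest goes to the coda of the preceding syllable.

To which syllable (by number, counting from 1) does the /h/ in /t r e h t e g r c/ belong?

1

Vowels present: e, e, c; each is a nucleus, giving 3 syllables.
σ1/σ2 boundary: /ht/ — longest licit onset from the right is /t/, leaving /h/ as coda.
σ2/σ3 boundary: /gr/ — entire cluster is a permitted onset → onset /gr/, coda ∅.
Result: treh.te.grc.
The /h/ is in the coda of syllable 1 (/treh/).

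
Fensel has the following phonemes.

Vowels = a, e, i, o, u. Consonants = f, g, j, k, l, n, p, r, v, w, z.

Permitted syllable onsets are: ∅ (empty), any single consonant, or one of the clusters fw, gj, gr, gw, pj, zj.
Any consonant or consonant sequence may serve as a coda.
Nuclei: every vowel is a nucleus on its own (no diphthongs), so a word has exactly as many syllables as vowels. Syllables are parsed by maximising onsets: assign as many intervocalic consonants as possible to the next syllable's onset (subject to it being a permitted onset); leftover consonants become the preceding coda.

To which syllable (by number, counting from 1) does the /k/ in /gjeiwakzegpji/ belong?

3

Nuclei (vowels): e, i, a, e, i → 5 syllables.
V1 /e/ – V2 /i/: nothing intervenes; syllable break is V.V.
V2 /i/ – V3 /a/: /w/ → onset of the next syllable (single consonants are always licit onsets).
V3 /a/ – V4 /e/: /kz/ splits as /k/ + /z/ (/z/ is the longest suffix that is a licit onset).
V4 /e/ – V5 /i/: /gpj/ splits as /g/ + /pj/ (/pj/ is the longest suffix that is a licit onset).
Syllabification: gje.i.wak.zeg.pji.
The /k/ is in the coda of syllable 3 (/wak/).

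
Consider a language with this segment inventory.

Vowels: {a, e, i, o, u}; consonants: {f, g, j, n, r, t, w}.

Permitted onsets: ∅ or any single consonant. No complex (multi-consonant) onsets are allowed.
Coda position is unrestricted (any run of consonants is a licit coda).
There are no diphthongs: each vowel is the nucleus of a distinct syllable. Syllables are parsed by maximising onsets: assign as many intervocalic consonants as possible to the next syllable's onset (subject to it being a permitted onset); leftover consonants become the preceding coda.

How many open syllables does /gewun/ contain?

Nuclei (vowels): e, u → 2 syllables.
V1 /e/ – V2 /u/: /w/ is a single consonant, so it becomes the next onset.
Putting it together: ge.wun.
Classifying each syllable: /ge/ (open), /wun/ (closed).
Open syllables: 1.

1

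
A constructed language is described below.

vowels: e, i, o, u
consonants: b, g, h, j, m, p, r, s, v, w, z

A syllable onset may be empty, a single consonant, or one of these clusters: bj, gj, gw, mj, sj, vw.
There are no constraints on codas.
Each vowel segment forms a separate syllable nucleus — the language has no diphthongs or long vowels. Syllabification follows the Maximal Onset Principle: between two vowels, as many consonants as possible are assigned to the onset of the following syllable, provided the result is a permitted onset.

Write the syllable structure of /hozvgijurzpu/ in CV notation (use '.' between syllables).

CVCC.CV.CVCC.CV

Nuclei (vowels): o, i, u, u → 4 syllables.
/o…i/ gap (V1→V2): /zvg/; trying suffixes from longest down, /g/ is the first permitted one, so coda /zv/ | onset /g/.
/i…u/ gap (V2→V3): /j/ is a single consonant, so it becomes the next onset.
/u…u/ gap (V3→V4): cluster /rzp/ — the longest permitted-onset suffix is /p/; onset = /p/, preceding coda = /rz/.
So the parse is hozv.gi.jurz.pu.
Mapping each syllable to C/V: /hozv/ → CVCC, /gi/ → CV, /jurz/ → CVCC, /pu/ → CV.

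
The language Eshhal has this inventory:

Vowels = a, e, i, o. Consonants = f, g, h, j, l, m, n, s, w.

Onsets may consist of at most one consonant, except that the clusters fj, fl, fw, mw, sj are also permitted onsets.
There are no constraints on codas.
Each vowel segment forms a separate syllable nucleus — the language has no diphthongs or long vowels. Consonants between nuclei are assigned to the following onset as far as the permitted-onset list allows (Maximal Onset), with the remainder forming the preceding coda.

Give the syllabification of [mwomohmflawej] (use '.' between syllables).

mwo.mohm.fla.wej

The vowels are o, o, a, e — 4 nuclei, so 4 syllables.
/o…o/ gap (V1→V2): just /m/ — single C goes to the following onset.
/o…a/ gap (V2→V3): /hmfl/ — longest licit onset from the right is /fl/, leaving /hm/ as coda.
/a…e/ gap (V3→V4): /w/ → onset of the next syllable (single consonants are always licit onsets).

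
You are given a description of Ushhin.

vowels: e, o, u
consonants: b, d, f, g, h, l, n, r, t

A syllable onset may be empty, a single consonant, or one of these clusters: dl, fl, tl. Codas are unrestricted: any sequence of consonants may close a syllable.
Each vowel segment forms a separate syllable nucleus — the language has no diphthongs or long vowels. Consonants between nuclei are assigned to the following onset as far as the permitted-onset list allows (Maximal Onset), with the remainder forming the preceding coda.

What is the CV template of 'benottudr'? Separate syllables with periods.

CV.CVC.CVCC

The vowels are e, o, u — 3 nuclei, so 3 syllables.
/e…o/ gap (V1→V2): /n/ → onset of the next syllable (single consonants are always licit onsets).
/o…u/ gap (V2→V3): cluster /tt/ — the longest permitted-onset suffix is /t/; onset = /t/, preceding coda = /t/.
Syllabification: be.not.tudr.
Mapping each syllable to C/V: /be/ → CV, /not/ → CVC, /tudr/ → CVCC.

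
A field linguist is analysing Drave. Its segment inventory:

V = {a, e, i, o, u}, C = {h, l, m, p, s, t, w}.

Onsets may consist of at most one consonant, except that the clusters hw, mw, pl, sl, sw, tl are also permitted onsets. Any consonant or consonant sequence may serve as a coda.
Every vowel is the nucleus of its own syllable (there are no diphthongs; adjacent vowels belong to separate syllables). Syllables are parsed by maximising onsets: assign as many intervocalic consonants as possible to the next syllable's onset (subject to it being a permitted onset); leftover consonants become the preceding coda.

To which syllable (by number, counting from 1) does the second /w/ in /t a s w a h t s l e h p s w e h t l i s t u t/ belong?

Nuclei (vowels): a, a, e, e, i, u → 6 syllables.
V1 /a/ – V2 /a/: /sw/ — entire cluster is a permitted onset → onset /sw/, coda ∅.
V2 /a/ – V3 /e/: /htsl/ — longest licit onset from the right is /sl/, leaving /ht/ as coda.
V3 /e/ – V4 /e/: /hpsw/ — longest licit onset from the right is /sw/, leaving /hp/ as coda.
V4 /e/ – V5 /i/: cluster /htl/ — the longest permitted-onset suffix is /tl/; onset = /tl/, preceding coda = /h/.
V5 /i/ – V6 /u/: cluster /st/ — the longest permitted-onset suffix is /t/; onset = /t/, preceding coda = /s/.
Putting it together: ta.swaht.slehp.sweh.tlis.tut.
The second /w/ is in the onset of syllable 4 (/sweh/).

4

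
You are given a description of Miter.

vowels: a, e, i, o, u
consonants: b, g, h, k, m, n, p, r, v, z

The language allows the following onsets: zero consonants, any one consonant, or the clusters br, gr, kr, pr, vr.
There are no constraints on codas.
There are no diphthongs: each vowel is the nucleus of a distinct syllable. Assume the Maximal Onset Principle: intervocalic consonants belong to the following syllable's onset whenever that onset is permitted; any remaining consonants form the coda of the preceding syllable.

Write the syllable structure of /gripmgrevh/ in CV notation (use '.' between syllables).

CCVCC.CCVCC

Vowels present: i, e; each is a nucleus, giving 2 syllables.
V1 /i/ – V2 /e/: /pmgr/; trying suffixes from longest down, /gr/ is the first permitted one, so coda /pm/ | onset /gr/.
Putting it together: gripm.grevh.
Mapping each syllable to C/V: /gripm/ → CCVCC, /grevh/ → CCVCC.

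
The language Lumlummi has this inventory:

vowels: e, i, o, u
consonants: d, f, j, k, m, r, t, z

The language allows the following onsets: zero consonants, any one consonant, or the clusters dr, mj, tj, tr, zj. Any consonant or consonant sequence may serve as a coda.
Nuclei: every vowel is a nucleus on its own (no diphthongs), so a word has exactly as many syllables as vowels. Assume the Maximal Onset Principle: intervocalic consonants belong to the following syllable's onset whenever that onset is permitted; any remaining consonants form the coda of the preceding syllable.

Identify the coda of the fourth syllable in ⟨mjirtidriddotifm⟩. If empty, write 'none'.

Vowels present: i, i, i, o, i; each is a nucleus, giving 5 syllables.
/i…i/ gap (V1→V2): /rt/ — longest licit onset from the right is /t/, leaving /r/ as coda.
/i…i/ gap (V2→V3): cluster /dr/ — /dr/ is itself a permitted onset, so the whole cluster goes right; preceding coda = ∅.
/i…o/ gap (V3→V4): cluster /dd/ — the longest permitted-onset suffix is /d/; onset = /d/, preceding coda = /d/.
/o…i/ gap (V4→V5): just /t/ — single C goes to the following onset.
Result: mjir.ti.drid.do.tifm.
Syllable 4 is /do/: onset /d/, nucleus /o/, coda ∅.

none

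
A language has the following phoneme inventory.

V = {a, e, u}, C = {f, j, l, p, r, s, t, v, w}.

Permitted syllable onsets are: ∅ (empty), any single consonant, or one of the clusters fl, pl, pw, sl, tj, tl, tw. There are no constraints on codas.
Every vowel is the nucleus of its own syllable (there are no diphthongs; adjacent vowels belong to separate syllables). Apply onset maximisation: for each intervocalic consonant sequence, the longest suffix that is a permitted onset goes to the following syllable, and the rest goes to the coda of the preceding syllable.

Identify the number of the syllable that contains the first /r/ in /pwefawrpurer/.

The vowels are e, a, u, e — 4 nuclei, so 4 syllables.
/e…a/ gap (V1→V2): /f/ → onset of the next syllable (single consonants are always licit onsets).
/a…u/ gap (V2→V3): /wrp/ splits as /wr/ + /p/ (/p/ is the longest suffix that is a licit onset).
/u…e/ gap (V3→V4): /r/ → onset of the next syllable (single consonants are always licit onsets).
Result: pwe.fawr.pu.rer.
The first /r/ is in the coda of syllable 2 (/fawr/).

2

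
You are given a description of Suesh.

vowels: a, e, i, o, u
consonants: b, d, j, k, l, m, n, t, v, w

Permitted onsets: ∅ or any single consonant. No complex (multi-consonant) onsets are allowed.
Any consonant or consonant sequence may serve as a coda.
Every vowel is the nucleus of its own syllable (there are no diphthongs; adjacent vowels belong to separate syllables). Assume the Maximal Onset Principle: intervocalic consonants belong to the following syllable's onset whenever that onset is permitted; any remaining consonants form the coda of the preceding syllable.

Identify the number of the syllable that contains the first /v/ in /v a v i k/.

The vowels are a, i — 2 nuclei, so 2 syllables.
/a…i/ gap (V1→V2): /v/ is a single consonant, so it becomes the next onset.
Putting it together: va.vik.
The first /v/ is in the onset of syllable 1 (/va/).

1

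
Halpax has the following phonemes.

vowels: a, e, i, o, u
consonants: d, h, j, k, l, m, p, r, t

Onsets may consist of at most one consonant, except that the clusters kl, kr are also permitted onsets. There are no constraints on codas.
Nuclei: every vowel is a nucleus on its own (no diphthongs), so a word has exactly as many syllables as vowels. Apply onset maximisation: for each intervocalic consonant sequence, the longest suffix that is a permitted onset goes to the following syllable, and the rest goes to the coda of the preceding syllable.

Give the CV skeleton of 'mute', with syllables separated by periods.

CV.CV

Nuclei (vowels): u, e → 2 syllables.
/u…e/ gap (V1→V2): just /t/ — single C goes to the following onset.
Syllabification: mu.te.
Mapping each syllable to C/V: /mu/ → CV, /te/ → CV.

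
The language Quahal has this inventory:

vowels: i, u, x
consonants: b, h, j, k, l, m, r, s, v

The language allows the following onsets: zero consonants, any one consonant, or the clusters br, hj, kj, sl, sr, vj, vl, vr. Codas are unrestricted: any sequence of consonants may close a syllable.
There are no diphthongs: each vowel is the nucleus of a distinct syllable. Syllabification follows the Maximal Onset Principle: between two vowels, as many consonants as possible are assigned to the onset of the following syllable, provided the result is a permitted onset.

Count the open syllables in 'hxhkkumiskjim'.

1

Nuclei (vowels): x, u, i, i → 4 syllables.
σ1/σ2 boundary: cluster /hkk/ — the longest permitted-onset suffix is /k/; onset = /k/, preceding coda = /hk/.
σ2/σ3 boundary: /m/ → onset of the next syllable (single consonants are always licit onsets).
σ3/σ4 boundary: /skj/; trying suffixes from longest down, /kj/ is the first permitted one, so coda /s/ | onset /kj/.
So the parse is hxhk.ku.mis.kjim.
Classifying each syllable: /hxhk/ (closed), /ku/ (open), /mis/ (closed), /kjim/ (closed).
Open syllables: 1.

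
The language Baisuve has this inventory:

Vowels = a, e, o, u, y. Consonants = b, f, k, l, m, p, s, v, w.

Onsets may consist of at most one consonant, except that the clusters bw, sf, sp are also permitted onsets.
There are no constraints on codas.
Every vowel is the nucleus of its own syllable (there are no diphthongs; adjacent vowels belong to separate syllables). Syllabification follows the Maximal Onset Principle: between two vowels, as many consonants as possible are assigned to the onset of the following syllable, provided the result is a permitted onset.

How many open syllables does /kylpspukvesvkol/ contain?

Nuclei (vowels): y, u, e, o → 4 syllables.
/y…u/ gap (V1→V2): /lpsp/; trying suffixes from longest down, /sp/ is the first permitted one, so coda /lp/ | onset /sp/.
/u…e/ gap (V2→V3): /kv/ — longest licit onset from the right is /v/, leaving /k/ as coda.
/e…o/ gap (V3→V4): /svk/; trying suffixes from longest down, /k/ is the first permitted one, so coda /sv/ | onset /k/.
Putting it together: kylp.spuk.vesv.kol.
Classifying each syllable: /kylp/ (closed), /spuk/ (closed), /vesv/ (closed), /kol/ (closed).
Open syllables: 0.

0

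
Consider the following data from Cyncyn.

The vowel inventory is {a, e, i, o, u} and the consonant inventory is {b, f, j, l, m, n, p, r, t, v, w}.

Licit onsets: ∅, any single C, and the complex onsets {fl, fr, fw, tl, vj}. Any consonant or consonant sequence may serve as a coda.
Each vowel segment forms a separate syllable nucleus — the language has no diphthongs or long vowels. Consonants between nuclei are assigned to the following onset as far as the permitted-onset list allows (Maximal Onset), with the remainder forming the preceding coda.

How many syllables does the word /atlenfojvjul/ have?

The vowels are a, e, o, u — 4 nuclei, so 4 syllables.

4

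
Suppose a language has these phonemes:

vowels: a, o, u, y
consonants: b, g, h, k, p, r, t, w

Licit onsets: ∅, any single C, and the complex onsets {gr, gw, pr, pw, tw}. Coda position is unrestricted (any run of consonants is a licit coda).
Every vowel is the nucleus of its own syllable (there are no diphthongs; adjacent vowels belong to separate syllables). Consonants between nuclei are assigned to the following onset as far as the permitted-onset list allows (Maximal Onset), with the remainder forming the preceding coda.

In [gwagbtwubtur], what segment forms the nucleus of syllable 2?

Nuclei (vowels): a, u, u → 3 syllables.
The second nucleus (vowel 2 from the left) is /u/.

u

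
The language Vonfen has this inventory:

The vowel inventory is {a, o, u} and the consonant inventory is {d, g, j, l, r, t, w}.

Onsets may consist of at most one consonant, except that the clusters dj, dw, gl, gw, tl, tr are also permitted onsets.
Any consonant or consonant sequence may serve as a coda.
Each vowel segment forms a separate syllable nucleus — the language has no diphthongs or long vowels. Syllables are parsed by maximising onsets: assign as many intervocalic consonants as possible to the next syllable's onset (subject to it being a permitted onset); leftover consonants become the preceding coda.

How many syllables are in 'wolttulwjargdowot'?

Nuclei (vowels): o, u, a, o, o → 5 syllables.

5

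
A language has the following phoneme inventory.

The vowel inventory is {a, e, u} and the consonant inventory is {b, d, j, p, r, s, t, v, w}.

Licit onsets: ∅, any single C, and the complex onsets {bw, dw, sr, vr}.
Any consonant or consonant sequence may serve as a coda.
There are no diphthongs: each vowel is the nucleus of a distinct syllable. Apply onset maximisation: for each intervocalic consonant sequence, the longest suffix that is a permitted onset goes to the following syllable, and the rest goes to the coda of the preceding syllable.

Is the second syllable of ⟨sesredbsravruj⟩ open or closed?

The vowels are e, e, a, u — 4 nuclei, so 4 syllables.
σ1/σ2 boundary: /sr/ is a licit onset in full, so it all attaches to the next syllable.
σ2/σ3 boundary: cluster /dbsr/ — the longest permitted-onset suffix is /sr/; onset = /sr/, preceding coda = /db/.
σ3/σ4 boundary: /vr/ is a licit onset in full, so it all attaches to the next syllable.
Result: se.sredb.sra.vruj.
Syllable 2 is /sredb/ with coda /db/, so it is closed.

closed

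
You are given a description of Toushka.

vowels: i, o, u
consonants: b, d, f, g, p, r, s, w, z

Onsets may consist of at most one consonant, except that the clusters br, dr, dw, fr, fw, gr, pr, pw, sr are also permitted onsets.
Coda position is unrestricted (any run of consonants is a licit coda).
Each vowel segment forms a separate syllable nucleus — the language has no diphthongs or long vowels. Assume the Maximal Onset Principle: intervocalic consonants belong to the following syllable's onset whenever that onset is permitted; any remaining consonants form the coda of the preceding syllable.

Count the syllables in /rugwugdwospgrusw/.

Vowels present: u, u, o, u; each is a nucleus, giving 4 syllables.

4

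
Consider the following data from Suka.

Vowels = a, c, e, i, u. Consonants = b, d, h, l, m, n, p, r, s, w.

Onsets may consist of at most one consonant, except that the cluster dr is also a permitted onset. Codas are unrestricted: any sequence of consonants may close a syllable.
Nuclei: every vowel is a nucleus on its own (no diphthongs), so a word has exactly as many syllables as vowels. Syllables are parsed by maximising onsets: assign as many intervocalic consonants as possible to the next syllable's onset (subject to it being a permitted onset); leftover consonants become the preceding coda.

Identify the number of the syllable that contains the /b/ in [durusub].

The vowels are u, u, u — 3 nuclei, so 3 syllables.
V1 /u/ – V2 /u/: just /r/ — single C goes to the following onset.
V2 /u/ – V3 /u/: /s/ → onset of the next syllable (single consonants are always licit onsets).
Result: du.ru.sub.
The /b/ is in the coda of syllable 3 (/sub/).

3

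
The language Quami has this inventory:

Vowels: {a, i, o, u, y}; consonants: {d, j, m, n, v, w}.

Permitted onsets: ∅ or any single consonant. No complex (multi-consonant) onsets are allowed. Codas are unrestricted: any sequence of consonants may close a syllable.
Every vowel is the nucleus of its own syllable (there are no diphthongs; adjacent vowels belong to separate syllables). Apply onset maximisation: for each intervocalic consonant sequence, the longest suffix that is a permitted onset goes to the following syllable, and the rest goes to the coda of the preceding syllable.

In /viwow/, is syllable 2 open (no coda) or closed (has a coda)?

closed

Vowels present: i, o; each is a nucleus, giving 2 syllables.
σ1/σ2 boundary: /w/ → onset of the next syllable (single consonants are always licit onsets).
So the parse is vi.wow.
Syllable 2 is /wow/ with coda /w/, so it is closed.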